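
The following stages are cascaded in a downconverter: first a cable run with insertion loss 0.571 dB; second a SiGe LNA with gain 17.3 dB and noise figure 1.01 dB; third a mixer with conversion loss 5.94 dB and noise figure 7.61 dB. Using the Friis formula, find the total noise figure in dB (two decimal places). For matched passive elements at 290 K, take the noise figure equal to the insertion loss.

Convert to linear (a loss of L dB is a gain of −L dB): F_i = 10^(NF_i/10), G_i = 10^(G_i,dB/10)
  Stage 1: F_1 = 10^(0.571/10) = 1.141, G_1 = 10^(−0.571/10) = 0.8768
  Stage 2: F_2 = 10^(1.01/10) = 1.262, G_2 = 10^(17.3/10) = 53.70
  Stage 3: F_3 = 10^(7.61/10) = 5.768, G_3 = 10^(−5.94/10) = 0.2547
Friis cascade:
  F = 1.141 + (1.262 − 1)/0.8768 + (5.768 − 1)/47.09 = 1.540
NF = 10 log₁₀(1.540) = 1.88 dB

1.88 dB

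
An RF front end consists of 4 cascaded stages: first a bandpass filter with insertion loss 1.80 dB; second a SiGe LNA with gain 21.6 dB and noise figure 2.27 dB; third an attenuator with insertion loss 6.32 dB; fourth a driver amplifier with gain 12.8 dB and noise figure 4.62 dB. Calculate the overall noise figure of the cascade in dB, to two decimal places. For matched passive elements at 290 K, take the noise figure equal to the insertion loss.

Convert to linear (a loss of L dB is a gain of −L dB): F_i = 10^(NF_i/10), G_i = 10^(G_i,dB/10)
  Stage 1: F_1 = 10^(1.80/10) = 1.514, G_1 = 10^(−1.80/10) = 0.6607
  Stage 2: F_2 = 10^(2.27/10) = 1.687, G_2 = 10^(21.6/10) = 144.5
  Stage 3: F_3 = 10^(6.32/10) = 4.285, G_3 = 10^(−6.32/10) = 0.2333
  Stage 4: F_4 = 10^(4.62/10) = 2.897, G_4 = 10^(12.8/10) = 19.05
Friis cascade:
  F = 1.514 + (1.687 − 1)/0.6607 + (4.285 − 1)/95.50 + (2.897 − 1)/22.28 = 2.672
NF = 10 log₁₀(2.672) = 4.27 dB

4.27 dB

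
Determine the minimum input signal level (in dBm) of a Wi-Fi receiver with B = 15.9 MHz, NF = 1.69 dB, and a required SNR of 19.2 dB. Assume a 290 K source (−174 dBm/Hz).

Sensitivity = −174 + 10 log₁₀(B) + NF + SNR_min
= −174 + 72.01 + 1.69 + 19.2
= −81.10 dBm → −81.1 dBm

−81.1 dBm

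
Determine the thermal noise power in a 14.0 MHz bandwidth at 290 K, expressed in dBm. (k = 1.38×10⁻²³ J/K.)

P_n = kTB = 1.38×10⁻²³ × 290 × 1.40×10⁷ = 5.60×10⁻¹⁴ W
In dBm: 10 log₁₀(5.60×10⁻¹⁴ / 10⁻³) = −102.5 dBm

−102.5 dBm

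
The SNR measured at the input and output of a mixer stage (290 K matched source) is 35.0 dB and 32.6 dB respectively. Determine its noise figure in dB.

NF (dB) = SNR_in(dB) − SNR_out(dB) when the source is at T₀
NF = 35.0 − 32.6 = 2.4 dB

2.4 dB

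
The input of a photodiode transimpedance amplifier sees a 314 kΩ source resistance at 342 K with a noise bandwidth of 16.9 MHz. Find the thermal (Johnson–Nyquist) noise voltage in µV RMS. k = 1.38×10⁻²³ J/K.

V_n = √(4kTRB)
4kTRB = 4 × 1.38×10⁻²³ × 342 × 3.14×10⁵ × 1.69×10⁷ = 1.00×10⁻⁷ V²
V_n = √(1.00×10⁻⁷) = 3.17×10⁻⁴ V = 317 µV

317 µV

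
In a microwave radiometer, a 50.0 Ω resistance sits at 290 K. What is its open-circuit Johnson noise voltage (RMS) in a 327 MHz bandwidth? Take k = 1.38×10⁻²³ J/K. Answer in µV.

V_n = √(4kTRB)
4kTRB = 4 × 1.38×10⁻²³ × 290 × 5.00×10¹ × 3.27×10⁸ = 2.62×10⁻¹⁰ V²
V_n = √(2.62×10⁻¹⁰) = 1.62×10⁻⁵ V = 16.2 µV

16.2 µV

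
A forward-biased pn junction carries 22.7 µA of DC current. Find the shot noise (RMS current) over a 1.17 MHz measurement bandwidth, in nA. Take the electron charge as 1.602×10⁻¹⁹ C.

I_n = √(2qI·B)
2qI·B = 2 × 1.602×10⁻¹⁹ × 2.27×10⁻⁵ × 1.17×10⁶ = 8.51×10⁻¹⁸ A²
I_n = √(8.51×10⁻¹⁸) = 2.92×10⁻⁹ A = 2.92 nA

2.92 nA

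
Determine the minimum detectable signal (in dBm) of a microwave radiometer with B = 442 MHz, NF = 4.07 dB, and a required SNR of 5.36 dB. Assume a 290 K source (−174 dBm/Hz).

Sensitivity = −174 + 10 log₁₀(B) + NF + SNR_min
= −174 + 86.45 + 4.07 + 5.36
= −78.12 dBm → −78.1 dBm

−78.1 dBm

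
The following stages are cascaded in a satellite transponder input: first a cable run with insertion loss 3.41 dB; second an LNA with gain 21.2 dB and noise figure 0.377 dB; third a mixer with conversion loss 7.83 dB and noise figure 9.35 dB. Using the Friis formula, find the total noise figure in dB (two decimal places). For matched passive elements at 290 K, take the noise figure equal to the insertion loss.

Convert to linear (a loss of L dB is a gain of −L dB): F_i = 10^(NF_i/10), G_i = 10^(G_i,dB/10)
  Stage 1: F_1 = 10^(3.41/10) = 2.193, G_1 = 10^(−3.41/10) = 0.4560
  Stage 2: F_2 = 10^(0.377/10) = 1.091, G_2 = 10^(21.2/10) = 131.8
  Stage 3: F_3 = 10^(9.35/10) = 8.610, G_3 = 10^(−7.83/10) = 0.1648
Friis cascade:
  F = 2.193 + (1.091 − 1)/0.4560 + (8.610 − 1)/60.12 = 2.518
NF = 10 log₁₀(2.518) = 4.01 dB

4.01 dB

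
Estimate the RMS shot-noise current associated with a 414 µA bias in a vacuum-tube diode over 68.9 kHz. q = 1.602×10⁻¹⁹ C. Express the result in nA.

3.02 nA

I_n = √(2qI·B)
2qI·B = 2 × 1.602×10⁻¹⁹ × 4.14×10⁻⁴ × 6.89×10⁴ = 9.14×10⁻¹⁸ A²
I_n = √(9.14×10⁻¹⁸) = 3.02×10⁻⁹ A = 3.02 nA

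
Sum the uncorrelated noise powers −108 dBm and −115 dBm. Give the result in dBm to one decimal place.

−107.2 dBm

Convert to linear, add, convert back:
P₁ = 1.58×10⁻¹⁴ W, P₂ = 3.16×10⁻¹⁵ W
P_tot = 1.90×10⁻¹⁴ W → 10 log₁₀(P_tot / 10⁻³) = −107.2 dBm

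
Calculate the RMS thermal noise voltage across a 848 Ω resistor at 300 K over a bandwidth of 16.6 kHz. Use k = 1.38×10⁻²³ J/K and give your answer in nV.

483 nV

V_n = √(4kTRB)
4kTRB = 4 × 1.38×10⁻²³ × 300 × 8.48×10² × 1.66×10⁴ = 2.33×10⁻¹³ V²
V_n = √(2.33×10⁻¹³) = 4.83×10⁻⁷ V = 483 nV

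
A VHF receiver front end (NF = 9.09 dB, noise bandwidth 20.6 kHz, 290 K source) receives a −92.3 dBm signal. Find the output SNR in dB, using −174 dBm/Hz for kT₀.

29.5 dB

Noise floor: N = −174 + 10 log₁₀(B) + NF
10 log₁₀(2.06×10⁴) = 43.14 dB
N = −174 + 43.14 + 9.09 = −121.77 dBm
SNR = P_sig − N = −92.3 − (−121.77) = 29.47 dB → 29.5 dB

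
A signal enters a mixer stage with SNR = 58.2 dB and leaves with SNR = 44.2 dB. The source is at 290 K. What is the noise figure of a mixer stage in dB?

NF (dB) = SNR_in(dB) − SNR_out(dB) when the source is at T₀
NF = 58.2 − 44.2 = 14.0 dB

14.0 dB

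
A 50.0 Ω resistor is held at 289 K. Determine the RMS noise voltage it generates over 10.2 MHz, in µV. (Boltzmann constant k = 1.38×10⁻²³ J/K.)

V_n = √(4kTRB)
4kTRB = 4 × 1.38×10⁻²³ × 289 × 5.00×10¹ × 1.02×10⁷ = 8.14×10⁻¹² V²
V_n = √(8.14×10⁻¹²) = 2.85×10⁻⁶ V = 2.85 µV

2.85 µV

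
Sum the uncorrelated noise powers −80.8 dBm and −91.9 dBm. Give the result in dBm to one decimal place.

−80.5 dBm

Convert to linear, add, convert back:
P₁ = 8.32×10⁻¹² W, P₂ = 6.46×10⁻¹³ W
P_tot = 8.96×10⁻¹² W → 10 log₁₀(P_tot / 10⁻³) = −80.5 dBm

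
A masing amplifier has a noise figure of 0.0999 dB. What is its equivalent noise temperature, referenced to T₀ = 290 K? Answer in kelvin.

F = 10^(0.0999/10) = 1.02327
T_e = (F − 1)·T₀ = (1.02327 − 1) × 290 = 6.75 K

6.75 K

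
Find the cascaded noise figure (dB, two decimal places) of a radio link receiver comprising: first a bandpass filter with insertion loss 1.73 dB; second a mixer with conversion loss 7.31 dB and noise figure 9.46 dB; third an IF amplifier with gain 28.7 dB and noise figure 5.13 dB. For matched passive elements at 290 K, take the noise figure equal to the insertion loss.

Convert to linear (a loss of L dB is a gain of −L dB): F_i = 10^(NF_i/10), G_i = 10^(G_i,dB/10)
  Stage 1: F_1 = 10^(1.73/10) = 1.489, G_1 = 10^(−1.73/10) = 0.6714
  Stage 2: F_2 = 10^(9.46/10) = 8.831, G_2 = 10^(−7.31/10) = 0.1858
  Stage 3: F_3 = 10^(5.13/10) = 3.258, G_3 = 10^(28.7/10) = 741.3
Friis cascade:
  F = 1.489 + (8.831 − 1)/0.6714 + (3.258 − 1)/0.1247 = 31.26
NF = 10 log₁₀(31.26) = 14.95 dB

14.95 dB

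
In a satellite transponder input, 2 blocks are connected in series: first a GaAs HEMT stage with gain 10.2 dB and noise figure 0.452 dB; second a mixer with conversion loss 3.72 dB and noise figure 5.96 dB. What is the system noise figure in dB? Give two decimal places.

1.43 dB

Convert to linear (a loss of L dB is a gain of −L dB): F_i = 10^(NF_i/10), G_i = 10^(G_i,dB/10)
  Stage 1: F_1 = 10^(0.452/10) = 1.110, G_1 = 10^(10.2/10) = 10.47
  Stage 2: F_2 = 10^(5.96/10) = 3.945, G_2 = 10^(−3.72/10) = 0.4246
Friis cascade:
  F = 1.110 + (3.945 − 1)/10.47 = 1.391
NF = 10 log₁₀(1.391) = 1.43 dB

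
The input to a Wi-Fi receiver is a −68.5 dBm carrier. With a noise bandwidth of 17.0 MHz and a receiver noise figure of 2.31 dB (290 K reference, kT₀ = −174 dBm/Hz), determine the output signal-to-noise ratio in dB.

Noise floor: N = −174 + 10 log₁₀(B) + NF
10 log₁₀(1.70×10⁷) = 72.3 dB
N = −174 + 72.3 + 2.31 = −99.39 dBm
SNR = P_sig − N = −68.5 − (−99.39) = 30.89 dB → 30.9 dB

30.9 dB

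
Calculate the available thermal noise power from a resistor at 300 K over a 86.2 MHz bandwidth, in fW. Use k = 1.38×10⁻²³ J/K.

357 fW

P_n = kTB = 1.38×10⁻²³ × 300 × 8.62×10⁷ = 3.57×10⁻¹³ W = 357 fW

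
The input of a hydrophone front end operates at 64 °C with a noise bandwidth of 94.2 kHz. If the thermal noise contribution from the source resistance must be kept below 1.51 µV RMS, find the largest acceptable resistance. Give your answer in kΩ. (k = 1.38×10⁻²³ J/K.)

1.30 kΩ

T = 64 °C + 273.15 = 337.15 K
Johnson–Nyquist: V_n = √(4kTRB) ⇒ R = V_n² / (4kTB)
4kTB = 4 × 1.38×10⁻²³ × 337.15 × 9.42×10⁴ = 1.75×10⁻¹⁵
R = (1.51×10⁻⁶)² / 1.75×10⁻¹⁵ = 1.30×10³ Ω = 1.30 kΩ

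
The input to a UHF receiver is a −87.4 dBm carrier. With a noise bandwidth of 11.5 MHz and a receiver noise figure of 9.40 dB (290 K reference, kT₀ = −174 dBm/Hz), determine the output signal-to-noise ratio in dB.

6.6 dB

Noise floor: N = −174 + 10 log₁₀(B) + NF
10 log₁₀(1.15×10⁷) = 70.61 dB
N = −174 + 70.61 + 9.40 = −93.99 dBm
SNR = P_sig − N = −87.4 − (−93.99) = 6.59 dB → 6.6 dB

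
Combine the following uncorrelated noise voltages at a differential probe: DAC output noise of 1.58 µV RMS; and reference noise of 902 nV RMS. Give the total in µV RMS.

1.82 µV

Uncorrelated sources add in power (mean-square): V_tot = √(ΣV_i²)
V_tot = √[(1.58×10⁻⁶)² + (9.02×10⁻⁷)²] = 1.82×10⁻⁶ V = 1.82 µV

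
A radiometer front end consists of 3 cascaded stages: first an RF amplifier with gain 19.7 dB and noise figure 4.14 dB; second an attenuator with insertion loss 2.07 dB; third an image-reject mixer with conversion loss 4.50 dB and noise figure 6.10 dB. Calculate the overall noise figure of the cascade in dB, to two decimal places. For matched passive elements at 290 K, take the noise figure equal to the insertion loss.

Convert to linear (a loss of L dB is a gain of −L dB): F_i = 10^(NF_i/10), G_i = 10^(G_i,dB/10)
  Stage 1: F_1 = 10^(4.14/10) = 2.594, G_1 = 10^(19.7/10) = 93.33
  Stage 2: F_2 = 10^(2.07/10) = 1.611, G_2 = 10^(−2.07/10) = 0.6209
  Stage 3: F_3 = 10^(6.10/10) = 4.074, G_3 = 10^(−4.50/10) = 0.3548
Friis cascade:
  F = 2.594 + (1.611 − 1)/93.33 + (4.074 − 1)/57.94 = 2.654
NF = 10 log₁₀(2.654) = 4.24 dB

4.24 dB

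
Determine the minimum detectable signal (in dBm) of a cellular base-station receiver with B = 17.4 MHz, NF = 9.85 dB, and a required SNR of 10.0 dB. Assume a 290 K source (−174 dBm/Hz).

Sensitivity = −174 + 10 log₁₀(B) + NF + SNR_min
= −174 + 72.41 + 9.85 + 10.0
= −81.74 dBm → −81.7 dBm

−81.7 dBm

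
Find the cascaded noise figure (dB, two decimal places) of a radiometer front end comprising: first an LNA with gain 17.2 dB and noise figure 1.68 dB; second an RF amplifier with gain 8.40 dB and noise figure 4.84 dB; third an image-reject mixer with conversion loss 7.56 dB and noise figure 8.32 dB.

Convert to linear (a loss of L dB is a gain of −L dB): F_i = 10^(NF_i/10), G_i = 10^(G_i,dB/10)
  Stage 1: F_1 = 10^(1.68/10) = 1.472, G_1 = 10^(17.2/10) = 52.48
  Stage 2: F_2 = 10^(4.84/10) = 3.048, G_2 = 10^(8.40/10) = 6.918
  Stage 3: F_3 = 10^(8.32/10) = 6.792, G_3 = 10^(−7.56/10) = 0.1754
Friis cascade:
  F = 1.472 + (3.048 − 1)/52.48 + (6.792 − 1)/363.1 = 1.527
NF = 10 log₁₀(1.527) = 1.84 dB

1.84 dB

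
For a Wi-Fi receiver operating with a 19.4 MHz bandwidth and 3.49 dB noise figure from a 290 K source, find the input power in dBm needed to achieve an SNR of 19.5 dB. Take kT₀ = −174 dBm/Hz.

Sensitivity = −174 + 10 log₁₀(B) + NF + SNR_min
= −174 + 72.88 + 3.49 + 19.5
= −78.13 dBm → −78.1 dBm

−78.1 dBm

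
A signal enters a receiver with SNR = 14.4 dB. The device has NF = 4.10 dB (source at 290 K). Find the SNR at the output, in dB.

10.30 dB

By definition F = SNR_in/SNR_out, so in dB: SNR_out = SNR_in − NF
SNR_out = 14.4 − 4.10 = 10.30 dB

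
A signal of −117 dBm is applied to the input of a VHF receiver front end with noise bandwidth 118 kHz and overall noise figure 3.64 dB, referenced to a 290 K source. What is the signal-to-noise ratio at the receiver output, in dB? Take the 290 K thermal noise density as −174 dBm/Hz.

2.6 dB

Noise floor: N = −174 + 10 log₁₀(B) + NF
10 log₁₀(1.18×10⁵) = 50.72 dB
N = −174 + 50.72 + 3.64 = −119.64 dBm
SNR = P_sig − N = −117 − (−119.64) = 2.64 dB → 2.6 dB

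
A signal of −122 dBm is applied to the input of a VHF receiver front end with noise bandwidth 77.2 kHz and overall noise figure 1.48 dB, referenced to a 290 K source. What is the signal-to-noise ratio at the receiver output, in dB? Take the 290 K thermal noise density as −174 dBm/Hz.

1.6 dB

Noise floor: N = −174 + 10 log₁₀(B) + NF
10 log₁₀(7.72×10⁴) = 48.88 dB
N = −174 + 48.88 + 1.48 = −123.64 dBm
SNR = P_sig − N = −122 − (−123.64) = 1.64 dB → 1.6 dB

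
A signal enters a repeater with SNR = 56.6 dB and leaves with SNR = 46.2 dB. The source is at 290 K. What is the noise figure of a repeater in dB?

NF (dB) = SNR_in(dB) − SNR_out(dB) when the source is at T₀
NF = 56.6 − 46.2 = 10.4 dB

10.4 dB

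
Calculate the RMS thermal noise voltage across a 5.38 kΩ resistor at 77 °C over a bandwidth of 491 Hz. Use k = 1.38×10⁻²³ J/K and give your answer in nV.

T = 77 °C + 273.15 = 350.15 K
V_n = √(4kTRB)
4kTRB = 4 × 1.38×10⁻²³ × 350.15 × 5.38×10³ × 4.91×10² = 5.11×10⁻¹⁴ V²
V_n = √(5.11×10⁻¹⁴) = 2.26×10⁻⁷ V = 226 nV

226 nV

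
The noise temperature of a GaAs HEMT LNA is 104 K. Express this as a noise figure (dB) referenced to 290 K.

1.33 dB

F = 1 + T_e/T₀ = 1 + 104/290 = 1.35862
NF = 10 log₁₀(1.35862) = 1.33 dB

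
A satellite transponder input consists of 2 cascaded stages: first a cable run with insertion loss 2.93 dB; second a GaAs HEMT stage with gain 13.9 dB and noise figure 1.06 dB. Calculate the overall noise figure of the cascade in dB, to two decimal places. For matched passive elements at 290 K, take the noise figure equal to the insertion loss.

Convert to linear (a loss of L dB is a gain of −L dB): F_i = 10^(NF_i/10), G_i = 10^(G_i,dB/10)
  Stage 1: F_1 = 10^(2.93/10) = 1.963, G_1 = 10^(−2.93/10) = 0.5093
  Stage 2: F_2 = 10^(1.06/10) = 1.276, G_2 = 10^(13.9/10) = 24.55
Friis cascade:
  F = 1.963 + (1.276 − 1)/0.5093 = 2.506
NF = 10 log₁₀(2.506) = 3.99 dB

3.99 dB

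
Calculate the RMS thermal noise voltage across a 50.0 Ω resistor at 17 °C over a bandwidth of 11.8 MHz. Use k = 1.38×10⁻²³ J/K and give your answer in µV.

3.07 µV

T = 17 °C + 273.15 = 290.15 K
V_n = √(4kTRB)
4kTRB = 4 × 1.38×10⁻²³ × 290.15 × 5.00×10¹ × 1.18×10⁷ = 9.45×10⁻¹² V²
V_n = √(9.45×10⁻¹²) = 3.07×10⁻⁶ V = 3.07 µV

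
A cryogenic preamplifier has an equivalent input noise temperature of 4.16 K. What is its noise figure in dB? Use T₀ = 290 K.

F = 1 + T_e/T₀ = 1 + 4.16/290 = 1.01434
NF = 10 log₁₀(1.01434) = 0.062 dB

0.062 dB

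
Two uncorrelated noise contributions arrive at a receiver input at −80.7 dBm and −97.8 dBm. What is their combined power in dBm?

−80.6 dBm

Convert to linear, add, convert back:
P₁ = 8.51×10⁻¹² W, P₂ = 1.66×10⁻¹³ W
P_tot = 8.68×10⁻¹² W → 10 log₁₀(P_tot / 10⁻³) = −80.6 dBm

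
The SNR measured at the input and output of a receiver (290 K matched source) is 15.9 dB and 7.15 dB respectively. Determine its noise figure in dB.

NF (dB) = SNR_in(dB) − SNR_out(dB) when the source is at T₀
NF = 15.9 − 7.15 = 8.75 dB

8.75 dB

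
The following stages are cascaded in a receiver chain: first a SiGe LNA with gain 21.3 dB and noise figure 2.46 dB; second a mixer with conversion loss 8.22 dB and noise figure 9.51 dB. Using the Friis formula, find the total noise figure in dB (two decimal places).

Convert to linear (a loss of L dB is a gain of −L dB): F_i = 10^(NF_i/10), G_i = 10^(G_i,dB/10)
  Stage 1: F_1 = 10^(2.46/10) = 1.762, G_1 = 10^(21.3/10) = 134.9
  Stage 2: F_2 = 10^(9.51/10) = 8.933, G_2 = 10^(−8.22/10) = 0.1507
Friis cascade:
  F = 1.762 + (8.933 − 1)/134.9 = 1.821
NF = 10 log₁₀(1.821) = 2.60 dB

2.60 dB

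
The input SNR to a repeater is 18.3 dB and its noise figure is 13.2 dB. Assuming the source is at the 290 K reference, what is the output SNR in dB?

5.1 dB

By definition F = SNR_in/SNR_out, so in dB: SNR_out = SNR_in − NF
SNR_out = 18.3 − 13.2 = 5.1 dB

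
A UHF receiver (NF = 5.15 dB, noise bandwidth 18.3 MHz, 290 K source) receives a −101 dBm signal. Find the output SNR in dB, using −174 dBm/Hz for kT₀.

−4.8 dB

Noise floor: N = −174 + 10 log₁₀(B) + NF
10 log₁₀(1.83×10⁷) = 72.62 dB
N = −174 + 72.62 + 5.15 = −96.23 dBm
SNR = P_sig − N = −101 − (−96.23) = −4.77 dB → −4.8 dB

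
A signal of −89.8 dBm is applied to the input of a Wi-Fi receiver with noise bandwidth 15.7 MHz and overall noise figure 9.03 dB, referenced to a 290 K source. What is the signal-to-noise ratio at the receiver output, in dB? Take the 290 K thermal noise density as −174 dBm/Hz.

3.2 dB

Noise floor: N = −174 + 10 log₁₀(B) + NF
10 log₁₀(1.57×10⁷) = 71.96 dB
N = −174 + 71.96 + 9.03 = −93.01 dBm
SNR = P_sig − N = −89.8 − (−93.01) = 3.21 dB → 3.2 dB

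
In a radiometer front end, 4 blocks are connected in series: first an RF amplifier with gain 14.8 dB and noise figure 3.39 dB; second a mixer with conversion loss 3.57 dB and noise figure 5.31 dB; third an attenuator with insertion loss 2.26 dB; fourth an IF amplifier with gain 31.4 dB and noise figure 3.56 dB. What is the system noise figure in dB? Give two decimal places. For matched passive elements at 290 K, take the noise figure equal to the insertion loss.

Convert to linear (a loss of L dB is a gain of −L dB): F_i = 10^(NF_i/10), G_i = 10^(G_i,dB/10)
  Stage 1: F_1 = 10^(3.39/10) = 2.183, G_1 = 10^(14.8/10) = 30.20
  Stage 2: F_2 = 10^(5.31/10) = 3.396, G_2 = 10^(−3.57/10) = 0.4395
  Stage 3: F_3 = 10^(2.26/10) = 1.683, G_3 = 10^(−2.26/10) = 0.5943
  Stage 4: F_4 = 10^(3.56/10) = 2.270, G_4 = 10^(31.4/10) = 1380
Friis cascade:
  F = 2.183 + (3.396 − 1)/30.20 + (1.683 − 1)/13.27 + (2.270 − 1)/7.889 = 2.474
NF = 10 log₁₀(2.474) = 3.93 dB

3.93 dB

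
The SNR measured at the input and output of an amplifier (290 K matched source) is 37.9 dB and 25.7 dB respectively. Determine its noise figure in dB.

NF (dB) = SNR_in(dB) − SNR_out(dB) when the source is at T₀
NF = 37.9 − 25.7 = 12.2 dB

12.2 dB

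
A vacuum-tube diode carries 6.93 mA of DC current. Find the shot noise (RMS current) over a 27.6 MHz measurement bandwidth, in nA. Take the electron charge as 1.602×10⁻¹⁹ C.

I_n = √(2qI·B)
2qI·B = 2 × 1.602×10⁻¹⁹ × 6.93×10⁻³ × 2.76×10⁷ = 6.13×10⁻¹⁴ A²
I_n = √(6.13×10⁻¹⁴) = 2.48×10⁻⁷ A = 248 nA

248 nA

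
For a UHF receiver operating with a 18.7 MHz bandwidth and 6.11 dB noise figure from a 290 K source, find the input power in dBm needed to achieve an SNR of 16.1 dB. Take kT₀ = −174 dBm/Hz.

Sensitivity = −174 + 10 log₁₀(B) + NF + SNR_min
= −174 + 72.72 + 6.11 + 16.1
= −79.07 dBm → −79.1 dBm

−79.1 dBm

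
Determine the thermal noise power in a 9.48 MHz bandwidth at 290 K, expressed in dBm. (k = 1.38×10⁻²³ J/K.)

P_n = kTB = 1.38×10⁻²³ × 290 × 9.48×10⁶ = 3.79×10⁻¹⁴ W
In dBm: 10 log₁₀(3.79×10⁻¹⁴ / 10⁻³) = −104.2 dBm

−104.2 dBm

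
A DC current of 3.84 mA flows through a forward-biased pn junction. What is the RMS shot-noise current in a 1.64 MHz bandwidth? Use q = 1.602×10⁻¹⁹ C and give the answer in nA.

44.9 nA

I_n = √(2qI·B)
2qI·B = 2 × 1.602×10⁻¹⁹ × 3.84×10⁻³ × 1.64×10⁶ = 2.02×10⁻¹⁵ A²
I_n = √(2.02×10⁻¹⁵) = 4.49×10⁻⁸ A = 44.9 nA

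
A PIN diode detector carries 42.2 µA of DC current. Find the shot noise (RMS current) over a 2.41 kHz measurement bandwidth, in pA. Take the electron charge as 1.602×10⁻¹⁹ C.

I_n = √(2qI·B)
2qI·B = 2 × 1.602×10⁻¹⁹ × 4.22×10⁻⁵ × 2.41×10³ = 3.26×10⁻²⁰ A²
I_n = √(3.26×10⁻²⁰) = 1.81×10⁻¹⁰ A = 181 pA

181 pA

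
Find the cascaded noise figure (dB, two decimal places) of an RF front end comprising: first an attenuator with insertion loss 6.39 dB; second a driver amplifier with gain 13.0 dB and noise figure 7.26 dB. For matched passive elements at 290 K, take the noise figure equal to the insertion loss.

Convert to linear (a loss of L dB is a gain of −L dB): F_i = 10^(NF_i/10), G_i = 10^(G_i,dB/10)
  Stage 1: F_1 = 10^(6.39/10) = 4.355, G_1 = 10^(−6.39/10) = 0.2296
  Stage 2: F_2 = 10^(7.26/10) = 5.321, G_2 = 10^(13.0/10) = 19.95
Friis cascade:
  F = 4.355 + (5.321 − 1)/0.2296 = 23.17
NF = 10 log₁₀(23.17) = 13.65 dB

13.65 dB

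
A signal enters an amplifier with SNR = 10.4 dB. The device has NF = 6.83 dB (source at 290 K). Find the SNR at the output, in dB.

3.57 dB

By definition F = SNR_in/SNR_out, so in dB: SNR_out = SNR_in − NF
SNR_out = 10.4 − 6.83 = 3.57 dB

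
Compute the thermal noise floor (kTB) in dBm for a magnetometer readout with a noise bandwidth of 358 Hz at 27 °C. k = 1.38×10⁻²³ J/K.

T = 27 °C + 273.15 = 300.15 K
P_n = kTB = 1.38×10⁻²³ × 300.15 × 3.58×10² = 1.48×10⁻¹⁸ W
In dBm: 10 log₁₀(1.48×10⁻¹⁸ / 10⁻³) = −148.3 dBm

−148.3 dBm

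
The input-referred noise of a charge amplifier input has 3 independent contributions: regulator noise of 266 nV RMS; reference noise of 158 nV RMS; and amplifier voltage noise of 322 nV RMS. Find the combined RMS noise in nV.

Uncorrelated sources add in power (mean-square): V_tot = √(ΣV_i²)
V_tot = √[(2.66×10⁻⁷)² + (1.58×10⁻⁷)² + (3.22×10⁻⁷)²] = 4.47×10⁻⁷ V = 447 nV

447 nV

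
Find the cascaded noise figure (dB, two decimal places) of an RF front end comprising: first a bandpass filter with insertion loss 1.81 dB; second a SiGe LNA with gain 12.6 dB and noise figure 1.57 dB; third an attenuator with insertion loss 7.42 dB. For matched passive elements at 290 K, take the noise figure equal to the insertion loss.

Convert to linear (a loss of L dB is a gain of −L dB): F_i = 10^(NF_i/10), G_i = 10^(G_i,dB/10)
  Stage 1: F_1 = 10^(1.81/10) = 1.517, G_1 = 10^(−1.81/10) = 0.6592
  Stage 2: F_2 = 10^(1.57/10) = 1.435, G_2 = 10^(12.6/10) = 18.20
  Stage 3: F_3 = 10^(7.42/10) = 5.521, G_3 = 10^(−7.42/10) = 0.1811
Friis cascade:
  F = 1.517 + (1.435 − 1)/0.6592 + (5.521 − 1)/11.99 = 2.555
NF = 10 log₁₀(2.555) = 4.07 dB

4.07 dB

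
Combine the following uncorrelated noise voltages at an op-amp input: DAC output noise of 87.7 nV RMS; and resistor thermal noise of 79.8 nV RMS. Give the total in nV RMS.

119 nV

Uncorrelated sources add in power (mean-square): V_tot = √(ΣV_i²)
V_tot = √[(8.77×10⁻⁸)² + (7.98×10⁻⁸)²] = 1.19×10⁻⁷ V = 119 nV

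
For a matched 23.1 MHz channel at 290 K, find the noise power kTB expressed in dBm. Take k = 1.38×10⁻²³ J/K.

P_n = kTB = 1.38×10⁻²³ × 290 × 2.31×10⁷ = 9.24×10⁻¹⁴ W
In dBm: 10 log₁₀(9.24×10⁻¹⁴ / 10⁻³) = −100.3 dBm

−100.3 dBm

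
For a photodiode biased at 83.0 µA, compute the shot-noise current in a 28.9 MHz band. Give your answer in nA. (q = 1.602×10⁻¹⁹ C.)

I_n = √(2qI·B)
2qI·B = 2 × 1.602×10⁻¹⁹ × 8.30×10⁻⁵ × 2.89×10⁷ = 7.69×10⁻¹⁶ A²
I_n = √(7.69×10⁻¹⁶) = 2.77×10⁻⁸ A = 27.7 nA

27.7 nA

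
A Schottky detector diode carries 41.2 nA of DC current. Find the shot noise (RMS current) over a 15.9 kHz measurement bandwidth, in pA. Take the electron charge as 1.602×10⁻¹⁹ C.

I_n = √(2qI·B)
2qI·B = 2 × 1.602×10⁻¹⁹ × 4.12×10⁻⁸ × 1.59×10⁴ = 2.10×10⁻²² A²
I_n = √(2.10×10⁻²²) = 1.45×10⁻¹¹ A = 14.5 pA

14.5 pA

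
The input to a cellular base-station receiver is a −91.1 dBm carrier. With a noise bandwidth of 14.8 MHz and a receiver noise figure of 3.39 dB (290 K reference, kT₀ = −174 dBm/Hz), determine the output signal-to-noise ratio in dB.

Noise floor: N = −174 + 10 log₁₀(B) + NF
10 log₁₀(1.48×10⁷) = 71.7 dB
N = −174 + 71.7 + 3.39 = −98.91 dBm
SNR = P_sig − N = −91.1 − (−98.91) = 7.81 dB → 7.8 dB

7.8 dB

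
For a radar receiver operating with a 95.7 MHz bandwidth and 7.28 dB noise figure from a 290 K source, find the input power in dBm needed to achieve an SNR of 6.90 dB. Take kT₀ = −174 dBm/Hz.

−80.0 dBm

Sensitivity = −174 + 10 log₁₀(B) + NF + SNR_min
= −174 + 79.81 + 7.28 + 6.90
= −80.01 dBm → −80.0 dBm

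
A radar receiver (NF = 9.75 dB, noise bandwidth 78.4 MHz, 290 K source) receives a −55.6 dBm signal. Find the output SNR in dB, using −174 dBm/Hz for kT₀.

Noise floor: N = −174 + 10 log₁₀(B) + NF
10 log₁₀(7.84×10⁷) = 78.94 dB
N = −174 + 78.94 + 9.75 = −85.31 dBm
SNR = P_sig − N = −55.6 − (−85.31) = 29.71 dB → 29.7 dB

29.7 dB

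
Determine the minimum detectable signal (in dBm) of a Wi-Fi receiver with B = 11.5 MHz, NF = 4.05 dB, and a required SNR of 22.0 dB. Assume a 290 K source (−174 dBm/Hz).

−77.3 dBm

Sensitivity = −174 + 10 log₁₀(B) + NF + SNR_min
= −174 + 70.61 + 4.05 + 22.0
= −77.34 dBm → −77.3 dBm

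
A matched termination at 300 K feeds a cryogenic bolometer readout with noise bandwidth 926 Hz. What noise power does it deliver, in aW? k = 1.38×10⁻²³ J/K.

P_n = kTB = 1.38×10⁻²³ × 300 × 9.26×10² = 3.83×10⁻¹⁸ W = 3.83 aW

3.83 aW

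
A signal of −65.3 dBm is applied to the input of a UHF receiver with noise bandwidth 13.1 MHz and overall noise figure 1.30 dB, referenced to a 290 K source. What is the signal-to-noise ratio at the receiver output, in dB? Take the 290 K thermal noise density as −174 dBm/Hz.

Noise floor: N = −174 + 10 log₁₀(B) + NF
10 log₁₀(1.31×10⁷) = 71.17 dB
N = −174 + 71.17 + 1.30 = −101.53 dBm
SNR = P_sig − N = −65.3 − (−101.53) = 36.23 dB → 36.2 dB

36.2 dB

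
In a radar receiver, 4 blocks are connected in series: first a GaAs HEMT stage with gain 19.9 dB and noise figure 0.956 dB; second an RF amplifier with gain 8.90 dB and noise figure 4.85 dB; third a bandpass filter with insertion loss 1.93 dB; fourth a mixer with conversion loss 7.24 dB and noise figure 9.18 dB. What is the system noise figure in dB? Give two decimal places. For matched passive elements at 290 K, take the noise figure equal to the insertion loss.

1.08 dB

Convert to linear (a loss of L dB is a gain of −L dB): F_i = 10^(NF_i/10), G_i = 10^(G_i,dB/10)
  Stage 1: F_1 = 10^(0.956/10) = 1.246, G_1 = 10^(19.9/10) = 97.72
  Stage 2: F_2 = 10^(4.85/10) = 3.055, G_2 = 10^(8.90/10) = 7.762
  Stage 3: F_3 = 10^(1.93/10) = 1.560, G_3 = 10^(−1.93/10) = 0.6412
  Stage 4: F_4 = 10^(9.18/10) = 8.279, G_4 = 10^(−7.24/10) = 0.1888
Friis cascade:
  F = 1.246 + (3.055 − 1)/97.72 + (1.560 − 1)/758.6 + (8.279 − 1)/486.4 = 1.283
NF = 10 log₁₀(1.283) = 1.08 dB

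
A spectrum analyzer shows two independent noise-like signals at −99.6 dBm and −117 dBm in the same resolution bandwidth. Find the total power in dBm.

Convert to linear, add, convert back:
P₁ = 1.10×10⁻¹³ W, P₂ = 2.00×10⁻¹⁵ W
P_tot = 1.12×10⁻¹³ W → 10 log₁₀(P_tot / 10⁻³) = −99.5 dBm

−99.5 dBm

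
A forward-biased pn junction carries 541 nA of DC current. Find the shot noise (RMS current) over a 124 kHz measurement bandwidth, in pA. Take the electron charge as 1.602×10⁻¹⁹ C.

147 pA

I_n = √(2qI·B)
2qI·B = 2 × 1.602×10⁻¹⁹ × 5.41×10⁻⁷ × 1.24×10⁵ = 2.15×10⁻²⁰ A²
I_n = √(2.15×10⁻²⁰) = 1.47×10⁻¹⁰ A = 147 pA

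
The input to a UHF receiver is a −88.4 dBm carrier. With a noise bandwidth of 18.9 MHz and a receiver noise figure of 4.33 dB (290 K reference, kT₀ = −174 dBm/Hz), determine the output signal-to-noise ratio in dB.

Noise floor: N = −174 + 10 log₁₀(B) + NF
10 log₁₀(1.89×10⁷) = 72.76 dB
N = −174 + 72.76 + 4.33 = −96.91 dBm
SNR = P_sig − N = −88.4 − (−96.91) = 8.51 dB → 8.5 dB

8.5 dB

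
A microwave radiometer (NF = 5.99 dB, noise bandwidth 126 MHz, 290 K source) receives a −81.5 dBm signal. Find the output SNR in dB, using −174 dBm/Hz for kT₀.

Noise floor: N = −174 + 10 log₁₀(B) + NF
10 log₁₀(1.26×10⁸) = 81 dB
N = −174 + 81 + 5.99 = −87.01 dBm
SNR = P_sig − N = −81.5 − (−87.01) = 5.51 dB → 5.5 dB

5.5 dB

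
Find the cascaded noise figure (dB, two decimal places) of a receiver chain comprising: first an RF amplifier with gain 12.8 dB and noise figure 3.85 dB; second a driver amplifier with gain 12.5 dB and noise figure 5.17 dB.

4.06 dB

Convert to linear (a loss of L dB is a gain of −L dB): F_i = 10^(NF_i/10), G_i = 10^(G_i,dB/10)
  Stage 1: F_1 = 10^(3.85/10) = 2.427, G_1 = 10^(12.8/10) = 19.05
  Stage 2: F_2 = 10^(5.17/10) = 3.289, G_2 = 10^(12.5/10) = 17.78
Friis cascade:
  F = 2.427 + (3.289 − 1)/19.05 = 2.547
NF = 10 log₁₀(2.547) = 4.06 dB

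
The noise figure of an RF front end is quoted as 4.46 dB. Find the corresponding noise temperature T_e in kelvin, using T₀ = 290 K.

F = 10^(4.46/10) = 2.79254
T_e = (F − 1)·T₀ = (2.79254 − 1) × 290 = 520 K

520 K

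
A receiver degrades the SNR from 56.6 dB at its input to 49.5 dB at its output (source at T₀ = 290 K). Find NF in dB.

NF (dB) = SNR_in(dB) − SNR_out(dB) when the source is at T₀
NF = 56.6 − 49.5 = 7.1 dB

7.1 dB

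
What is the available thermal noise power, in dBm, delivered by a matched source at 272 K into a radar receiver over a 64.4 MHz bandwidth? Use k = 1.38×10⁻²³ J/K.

−96.2 dBm

P_n = kTB = 1.38×10⁻²³ × 272 × 6.44×10⁷ = 2.42×10⁻¹³ W
In dBm: 10 log₁₀(2.42×10⁻¹³ / 10⁻³) = −96.2 dBm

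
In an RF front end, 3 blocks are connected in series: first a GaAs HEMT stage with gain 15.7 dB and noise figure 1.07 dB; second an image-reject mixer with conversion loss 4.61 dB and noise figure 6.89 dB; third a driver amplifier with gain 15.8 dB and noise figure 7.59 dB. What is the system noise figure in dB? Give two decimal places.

2.44 dB

Convert to linear (a loss of L dB is a gain of −L dB): F_i = 10^(NF_i/10), G_i = 10^(G_i,dB/10)
  Stage 1: F_1 = 10^(1.07/10) = 1.279, G_1 = 10^(15.7/10) = 37.15
  Stage 2: F_2 = 10^(6.89/10) = 4.887, G_2 = 10^(−4.61/10) = 0.3459
  Stage 3: F_3 = 10^(7.59/10) = 5.741, G_3 = 10^(15.8/10) = 38.02
Friis cascade:
  F = 1.279 + (4.887 − 1)/37.15 + (5.741 − 1)/12.85 = 1.753
NF = 10 log₁₀(1.753) = 2.44 dB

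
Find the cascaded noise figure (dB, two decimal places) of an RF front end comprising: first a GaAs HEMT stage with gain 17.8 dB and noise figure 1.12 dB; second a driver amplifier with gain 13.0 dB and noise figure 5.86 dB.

1.28 dB

Convert to linear (a loss of L dB is a gain of −L dB): F_i = 10^(NF_i/10), G_i = 10^(G_i,dB/10)
  Stage 1: F_1 = 10^(1.12/10) = 1.294, G_1 = 10^(17.8/10) = 60.26
  Stage 2: F_2 = 10^(5.86/10) = 3.855, G_2 = 10^(13.0/10) = 19.95
Friis cascade:
  F = 1.294 + (3.855 − 1)/60.26 = 1.342
NF = 10 log₁₀(1.342) = 1.28 dB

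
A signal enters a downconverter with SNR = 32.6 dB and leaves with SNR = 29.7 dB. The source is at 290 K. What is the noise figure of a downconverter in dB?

NF (dB) = SNR_in(dB) − SNR_out(dB) when the source is at T₀
NF = 32.6 − 29.7 = 2.9 dB

2.9 dB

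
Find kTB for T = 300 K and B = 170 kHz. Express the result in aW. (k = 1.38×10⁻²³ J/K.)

704 aW

P_n = kTB = 1.38×10⁻²³ × 300 × 1.70×10⁵ = 7.04×10⁻¹⁶ W = 704 aW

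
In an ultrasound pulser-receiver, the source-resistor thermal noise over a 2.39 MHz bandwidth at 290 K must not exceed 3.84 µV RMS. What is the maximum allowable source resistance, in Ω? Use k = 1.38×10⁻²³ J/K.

385 Ω

Johnson–Nyquist: V_n = √(4kTRB) ⇒ R = V_n² / (4kTB)
4kTB = 4 × 1.38×10⁻²³ × 290 × 2.39×10⁶ = 3.83×10⁻¹⁴
R = (3.84×10⁻⁶)² / 3.83×10⁻¹⁴ = 3.85×10² Ω = 385 Ω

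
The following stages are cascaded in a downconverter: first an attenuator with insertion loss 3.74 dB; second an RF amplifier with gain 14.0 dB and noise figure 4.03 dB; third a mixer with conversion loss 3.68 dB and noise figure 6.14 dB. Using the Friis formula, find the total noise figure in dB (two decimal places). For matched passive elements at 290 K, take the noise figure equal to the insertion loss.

Convert to linear (a loss of L dB is a gain of −L dB): F_i = 10^(NF_i/10), G_i = 10^(G_i,dB/10)
  Stage 1: F_1 = 10^(3.74/10) = 2.366, G_1 = 10^(−3.74/10) = 0.4227
  Stage 2: F_2 = 10^(4.03/10) = 2.529, G_2 = 10^(14.0/10) = 25.12
  Stage 3: F_3 = 10^(6.14/10) = 4.111, G_3 = 10^(−3.68/10) = 0.4285
Friis cascade:
  F = 2.366 + (2.529 − 1)/0.4227 + (4.111 − 1)/10.62 = 6.277
NF = 10 log₁₀(6.277) = 7.98 dB

7.98 dB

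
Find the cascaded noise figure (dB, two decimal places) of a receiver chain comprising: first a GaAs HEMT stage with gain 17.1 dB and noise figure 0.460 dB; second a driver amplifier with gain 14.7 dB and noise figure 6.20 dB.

0.69 dB

Convert to linear (a loss of L dB is a gain of −L dB): F_i = 10^(NF_i/10), G_i = 10^(G_i,dB/10)
  Stage 1: F_1 = 10^(0.460/10) = 1.112, G_1 = 10^(17.1/10) = 51.29
  Stage 2: F_2 = 10^(6.20/10) = 4.169, G_2 = 10^(14.7/10) = 29.51
Friis cascade:
  F = 1.112 + (4.169 − 1)/51.29 = 1.174
NF = 10 log₁₀(1.174) = 0.69 dB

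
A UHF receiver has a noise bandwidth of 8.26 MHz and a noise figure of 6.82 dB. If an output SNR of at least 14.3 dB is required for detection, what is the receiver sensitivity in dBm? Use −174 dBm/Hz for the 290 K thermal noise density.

Sensitivity = −174 + 10 log₁₀(B) + NF + SNR_min
= −174 + 69.17 + 6.82 + 14.3
= −83.71 dBm → −83.7 dBm

−83.7 dBm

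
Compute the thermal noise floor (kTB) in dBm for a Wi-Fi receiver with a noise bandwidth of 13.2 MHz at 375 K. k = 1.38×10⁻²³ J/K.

P_n = kTB = 1.38×10⁻²³ × 375 × 1.32×10⁷ = 6.83×10⁻¹⁴ W
In dBm: 10 log₁₀(6.83×10⁻¹⁴ / 10⁻³) = −101.7 dBm

−101.7 dBm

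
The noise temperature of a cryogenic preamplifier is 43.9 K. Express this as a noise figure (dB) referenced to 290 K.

F = 1 + T_e/T₀ = 1 + 43.9/290 = 1.15138
NF = 10 log₁₀(1.15138) = 0.612 dB

0.612 dB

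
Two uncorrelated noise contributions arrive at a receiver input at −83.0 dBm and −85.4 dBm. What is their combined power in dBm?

Convert to linear, add, convert back:
P₁ = 5.01×10⁻¹² W, P₂ = 2.88×10⁻¹² W
P_tot = 7.90×10⁻¹² W → 10 log₁₀(P_tot / 10⁻³) = −81.0 dBm

−81.0 dBm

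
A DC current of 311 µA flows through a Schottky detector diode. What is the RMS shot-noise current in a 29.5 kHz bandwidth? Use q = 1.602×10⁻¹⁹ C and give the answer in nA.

1.71 nA

I_n = √(2qI·B)
2qI·B = 2 × 1.602×10⁻¹⁹ × 3.11×10⁻⁴ × 2.95×10⁴ = 2.94×10⁻¹⁸ A²
I_n = √(2.94×10⁻¹⁸) = 1.71×10⁻⁹ A = 1.71 nA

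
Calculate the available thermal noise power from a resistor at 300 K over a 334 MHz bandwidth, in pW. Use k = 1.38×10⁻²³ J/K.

P_n = kTB = 1.38×10⁻²³ × 300 × 3.34×10⁸ = 1.38×10⁻¹² W = 1.38 pW

1.38 pW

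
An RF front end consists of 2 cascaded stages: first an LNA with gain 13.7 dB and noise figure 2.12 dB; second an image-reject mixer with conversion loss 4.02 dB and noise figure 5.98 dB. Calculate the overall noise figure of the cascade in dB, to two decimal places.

2.44 dB

Convert to linear (a loss of L dB is a gain of −L dB): F_i = 10^(NF_i/10), G_i = 10^(G_i,dB/10)
  Stage 1: F_1 = 10^(2.12/10) = 1.629, G_1 = 10^(13.7/10) = 23.44
  Stage 2: F_2 = 10^(5.98/10) = 3.963, G_2 = 10^(−4.02/10) = 0.3963
Friis cascade:
  F = 1.629 + (3.963 − 1)/23.44 = 1.756
NF = 10 log₁₀(1.756) = 2.44 dB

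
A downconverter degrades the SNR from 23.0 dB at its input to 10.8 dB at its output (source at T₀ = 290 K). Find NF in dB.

NF (dB) = SNR_in(dB) − SNR_out(dB) when the source is at T₀
NF = 23.0 − 10.8 = 12.2 dB

12.2 dB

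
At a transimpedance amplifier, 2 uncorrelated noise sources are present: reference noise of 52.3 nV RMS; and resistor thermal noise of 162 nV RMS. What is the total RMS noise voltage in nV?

Uncorrelated sources add in power (mean-square): V_tot = √(ΣV_i²)
V_tot = √[(5.23×10⁻⁸)² + (1.62×10⁻⁷)²] = 1.70×10⁻⁷ V = 170 nV

170 nV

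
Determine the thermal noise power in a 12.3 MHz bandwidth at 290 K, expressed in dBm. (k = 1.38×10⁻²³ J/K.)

−103.1 dBm

P_n = kTB = 1.38×10⁻²³ × 290 × 1.23×10⁷ = 4.92×10⁻¹⁴ W
In dBm: 10 log₁₀(4.92×10⁻¹⁴ / 10⁻³) = −103.1 dBm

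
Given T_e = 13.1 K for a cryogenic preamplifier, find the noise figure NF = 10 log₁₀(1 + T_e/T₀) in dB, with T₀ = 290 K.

F = 1 + T_e/T₀ = 1 + 13.1/290 = 1.04517
NF = 10 log₁₀(1.04517) = 0.192 dB

0.192 dB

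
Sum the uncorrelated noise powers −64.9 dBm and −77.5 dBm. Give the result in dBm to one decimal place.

−64.7 dBm

Convert to linear, add, convert back:
P₁ = 3.24×10⁻¹⁰ W, P₂ = 1.78×10⁻¹¹ W
P_tot = 3.41×10⁻¹⁰ W → 10 log₁₀(P_tot / 10⁻³) = −64.7 dBm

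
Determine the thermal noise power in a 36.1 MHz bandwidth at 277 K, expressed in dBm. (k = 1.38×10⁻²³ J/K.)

P_n = kTB = 1.38×10⁻²³ × 277 × 3.61×10⁷ = 1.38×10⁻¹³ W
In dBm: 10 log₁₀(1.38×10⁻¹³ / 10⁻³) = −98.6 dBm

−98.6 dBm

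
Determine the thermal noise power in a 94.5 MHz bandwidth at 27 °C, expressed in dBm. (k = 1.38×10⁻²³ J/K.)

−94.1 dBm

T = 27 °C + 273.15 = 300.15 K
P_n = kTB = 1.38×10⁻²³ × 300.15 × 9.45×10⁷ = 3.91×10⁻¹³ W
In dBm: 10 log₁₀(3.91×10⁻¹³ / 10⁻³) = −94.1 dBm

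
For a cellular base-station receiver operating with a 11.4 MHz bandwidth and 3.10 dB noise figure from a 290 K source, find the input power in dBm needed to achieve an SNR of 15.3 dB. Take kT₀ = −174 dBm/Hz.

Sensitivity = −174 + 10 log₁₀(B) + NF + SNR_min
= −174 + 70.57 + 3.10 + 15.3
= −85.03 dBm → −85.0 dBm

−85.0 dBm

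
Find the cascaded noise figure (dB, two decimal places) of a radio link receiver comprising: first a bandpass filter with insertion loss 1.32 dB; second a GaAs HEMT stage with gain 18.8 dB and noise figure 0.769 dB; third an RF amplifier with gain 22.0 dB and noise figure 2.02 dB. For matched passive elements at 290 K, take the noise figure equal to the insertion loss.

2.12 dB

Convert to linear (a loss of L dB is a gain of −L dB): F_i = 10^(NF_i/10), G_i = 10^(G_i,dB/10)
  Stage 1: F_1 = 10^(1.32/10) = 1.355, G_1 = 10^(−1.32/10) = 0.7379
  Stage 2: F_2 = 10^(0.769/10) = 1.194, G_2 = 10^(18.8/10) = 75.86
  Stage 3: F_3 = 10^(2.02/10) = 1.592, G_3 = 10^(22.0/10) = 158.5
Friis cascade:
  F = 1.355 + (1.194 − 1)/0.7379 + (1.592 − 1)/55.98 = 1.628
NF = 10 log₁₀(1.628) = 2.12 dB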